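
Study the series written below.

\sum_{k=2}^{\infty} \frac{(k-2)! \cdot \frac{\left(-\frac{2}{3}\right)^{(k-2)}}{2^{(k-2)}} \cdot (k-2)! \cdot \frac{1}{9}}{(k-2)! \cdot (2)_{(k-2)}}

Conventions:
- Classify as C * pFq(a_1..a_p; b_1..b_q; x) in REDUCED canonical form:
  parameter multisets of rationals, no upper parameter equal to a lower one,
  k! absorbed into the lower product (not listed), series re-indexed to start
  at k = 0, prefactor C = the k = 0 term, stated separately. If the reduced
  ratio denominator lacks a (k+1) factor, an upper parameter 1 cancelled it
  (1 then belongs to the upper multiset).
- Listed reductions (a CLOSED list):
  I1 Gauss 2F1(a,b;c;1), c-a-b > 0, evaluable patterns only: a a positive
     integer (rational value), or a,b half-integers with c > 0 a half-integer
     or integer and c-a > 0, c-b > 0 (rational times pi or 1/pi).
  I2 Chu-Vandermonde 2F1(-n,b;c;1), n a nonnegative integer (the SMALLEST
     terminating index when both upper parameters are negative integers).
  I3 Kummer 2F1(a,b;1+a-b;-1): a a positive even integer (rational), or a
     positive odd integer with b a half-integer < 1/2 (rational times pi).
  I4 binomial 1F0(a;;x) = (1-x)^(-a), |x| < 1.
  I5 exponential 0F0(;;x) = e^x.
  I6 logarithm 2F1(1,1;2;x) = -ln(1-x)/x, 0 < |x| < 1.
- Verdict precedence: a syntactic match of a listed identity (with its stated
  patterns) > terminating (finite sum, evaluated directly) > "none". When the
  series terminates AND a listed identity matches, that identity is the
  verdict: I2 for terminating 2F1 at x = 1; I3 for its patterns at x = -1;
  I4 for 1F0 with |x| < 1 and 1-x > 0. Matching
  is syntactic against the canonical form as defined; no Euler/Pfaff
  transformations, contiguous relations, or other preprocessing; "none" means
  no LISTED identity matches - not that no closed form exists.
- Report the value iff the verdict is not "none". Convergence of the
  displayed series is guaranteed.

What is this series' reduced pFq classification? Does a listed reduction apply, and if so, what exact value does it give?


Canonical form: C = \frac{1}{9} times 2F1 with upper {1, 1}, lower {2}, x = -\frac{1}{3}. Verdict at x = -\frac{1}{3}: the I6 logarithm reduction matches (the logarithm: parameters (1,1;2), x = -\frac{1}{3}). Sum: \frac{1}{3} \cdot \ln\left(\frac{4}{3}\right).

Structural cue: x = -\frac{1}{3} and the two k-th powers (prefactor 1/9) combine into one argument.
Consecutive-term ratio: r(k) = -\frac{1}{3} * (k+1) (k+1) / [(k+2) (k+1)] ; factor over Q: parameters, x = -\frac{1}{3}, and C = \frac{1}{9}.


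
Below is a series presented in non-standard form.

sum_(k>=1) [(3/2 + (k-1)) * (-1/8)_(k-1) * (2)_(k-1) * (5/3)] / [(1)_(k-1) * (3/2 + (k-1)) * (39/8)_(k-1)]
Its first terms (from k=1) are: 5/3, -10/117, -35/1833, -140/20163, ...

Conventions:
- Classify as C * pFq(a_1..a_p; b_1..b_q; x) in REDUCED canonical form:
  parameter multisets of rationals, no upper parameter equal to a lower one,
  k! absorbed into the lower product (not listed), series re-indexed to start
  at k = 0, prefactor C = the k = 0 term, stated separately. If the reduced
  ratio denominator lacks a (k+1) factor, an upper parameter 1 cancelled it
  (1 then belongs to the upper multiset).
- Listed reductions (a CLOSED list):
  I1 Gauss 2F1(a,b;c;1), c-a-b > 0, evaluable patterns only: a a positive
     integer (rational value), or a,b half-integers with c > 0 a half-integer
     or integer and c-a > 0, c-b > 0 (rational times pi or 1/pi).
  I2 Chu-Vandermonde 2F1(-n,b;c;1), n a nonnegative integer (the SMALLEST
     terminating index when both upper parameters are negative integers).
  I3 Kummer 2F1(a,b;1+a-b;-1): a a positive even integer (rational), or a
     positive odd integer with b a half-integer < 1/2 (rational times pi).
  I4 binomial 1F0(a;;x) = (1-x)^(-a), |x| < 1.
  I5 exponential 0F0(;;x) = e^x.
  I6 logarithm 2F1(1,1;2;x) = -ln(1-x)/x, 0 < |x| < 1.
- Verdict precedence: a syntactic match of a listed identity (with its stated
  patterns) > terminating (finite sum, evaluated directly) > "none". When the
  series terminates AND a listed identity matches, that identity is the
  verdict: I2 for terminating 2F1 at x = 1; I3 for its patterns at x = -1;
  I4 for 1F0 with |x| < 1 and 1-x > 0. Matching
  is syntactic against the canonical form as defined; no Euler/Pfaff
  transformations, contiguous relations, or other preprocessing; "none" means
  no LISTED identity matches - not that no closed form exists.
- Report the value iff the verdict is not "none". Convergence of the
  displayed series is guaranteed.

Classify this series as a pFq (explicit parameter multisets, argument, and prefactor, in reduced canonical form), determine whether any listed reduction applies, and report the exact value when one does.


With C = 5/3: the canonical form is 2F1(-1/8, 2; 39/8; 1). Verdict (x = 1): Gauss (I1, integer-parameter pattern) applies (x = 1: the Gamma ratio telescopes since c-a-b = 3 > 0 and a = 2 in Z>0). Sum: 3565/2304.

Structural cue: t_0 being 5/3, (1)_k (C = 5/3) is k! itself.
Ratio: r(k) = 1 * (k-1/8) (k+2) / [(k+39/8) (k+1)] - poly over poly, x = 1 from leading terms; C = 5/3 at k = 0.


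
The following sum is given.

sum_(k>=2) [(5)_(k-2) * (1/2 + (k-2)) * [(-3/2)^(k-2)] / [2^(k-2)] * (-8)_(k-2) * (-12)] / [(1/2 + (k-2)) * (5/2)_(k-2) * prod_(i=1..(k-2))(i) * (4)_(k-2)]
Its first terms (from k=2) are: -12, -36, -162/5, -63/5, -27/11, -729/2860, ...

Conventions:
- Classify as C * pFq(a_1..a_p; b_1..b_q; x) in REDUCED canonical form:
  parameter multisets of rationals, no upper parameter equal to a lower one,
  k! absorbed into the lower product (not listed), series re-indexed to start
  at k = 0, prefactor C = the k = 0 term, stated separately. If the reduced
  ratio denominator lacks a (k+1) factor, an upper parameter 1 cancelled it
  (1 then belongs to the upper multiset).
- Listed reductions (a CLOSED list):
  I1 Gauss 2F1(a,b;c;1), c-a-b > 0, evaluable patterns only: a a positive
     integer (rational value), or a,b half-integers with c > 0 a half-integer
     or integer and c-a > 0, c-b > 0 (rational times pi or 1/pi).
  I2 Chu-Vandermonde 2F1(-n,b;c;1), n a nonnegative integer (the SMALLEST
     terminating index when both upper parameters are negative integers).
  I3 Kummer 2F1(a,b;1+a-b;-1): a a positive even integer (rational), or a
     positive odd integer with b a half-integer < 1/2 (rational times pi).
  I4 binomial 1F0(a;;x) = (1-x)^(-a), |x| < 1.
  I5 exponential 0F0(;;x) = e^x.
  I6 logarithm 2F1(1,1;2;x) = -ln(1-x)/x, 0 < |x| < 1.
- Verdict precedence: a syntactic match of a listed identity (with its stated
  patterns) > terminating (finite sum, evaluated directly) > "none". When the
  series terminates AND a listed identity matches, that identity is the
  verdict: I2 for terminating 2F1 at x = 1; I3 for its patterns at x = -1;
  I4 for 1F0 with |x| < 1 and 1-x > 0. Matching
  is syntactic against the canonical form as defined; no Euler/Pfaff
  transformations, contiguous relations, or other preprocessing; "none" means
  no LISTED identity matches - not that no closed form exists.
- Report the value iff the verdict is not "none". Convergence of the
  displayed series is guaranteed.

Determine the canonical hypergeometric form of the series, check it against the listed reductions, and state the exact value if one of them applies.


This is -12 * 2F2(-8, 5; 5/2, 4; -3/4) in reduced canonical form. Verdict: terminating. (-8)_k vanishes past k = 8, leaving a 9-term sum, computed directly. Sum: -9903926499/103463360.

Structural cue: x = (-3/4) and k + 1/2 divides numerator and denominator alike; C = -12, x = -3/4 after cancelling.
Term ratio: r(k) = (-3/4) * (k-8) (k+5) / [(k+5/2) (k+4) (k+1)] ; factor over Q: parameters, x = (-3/4), and C = -12.


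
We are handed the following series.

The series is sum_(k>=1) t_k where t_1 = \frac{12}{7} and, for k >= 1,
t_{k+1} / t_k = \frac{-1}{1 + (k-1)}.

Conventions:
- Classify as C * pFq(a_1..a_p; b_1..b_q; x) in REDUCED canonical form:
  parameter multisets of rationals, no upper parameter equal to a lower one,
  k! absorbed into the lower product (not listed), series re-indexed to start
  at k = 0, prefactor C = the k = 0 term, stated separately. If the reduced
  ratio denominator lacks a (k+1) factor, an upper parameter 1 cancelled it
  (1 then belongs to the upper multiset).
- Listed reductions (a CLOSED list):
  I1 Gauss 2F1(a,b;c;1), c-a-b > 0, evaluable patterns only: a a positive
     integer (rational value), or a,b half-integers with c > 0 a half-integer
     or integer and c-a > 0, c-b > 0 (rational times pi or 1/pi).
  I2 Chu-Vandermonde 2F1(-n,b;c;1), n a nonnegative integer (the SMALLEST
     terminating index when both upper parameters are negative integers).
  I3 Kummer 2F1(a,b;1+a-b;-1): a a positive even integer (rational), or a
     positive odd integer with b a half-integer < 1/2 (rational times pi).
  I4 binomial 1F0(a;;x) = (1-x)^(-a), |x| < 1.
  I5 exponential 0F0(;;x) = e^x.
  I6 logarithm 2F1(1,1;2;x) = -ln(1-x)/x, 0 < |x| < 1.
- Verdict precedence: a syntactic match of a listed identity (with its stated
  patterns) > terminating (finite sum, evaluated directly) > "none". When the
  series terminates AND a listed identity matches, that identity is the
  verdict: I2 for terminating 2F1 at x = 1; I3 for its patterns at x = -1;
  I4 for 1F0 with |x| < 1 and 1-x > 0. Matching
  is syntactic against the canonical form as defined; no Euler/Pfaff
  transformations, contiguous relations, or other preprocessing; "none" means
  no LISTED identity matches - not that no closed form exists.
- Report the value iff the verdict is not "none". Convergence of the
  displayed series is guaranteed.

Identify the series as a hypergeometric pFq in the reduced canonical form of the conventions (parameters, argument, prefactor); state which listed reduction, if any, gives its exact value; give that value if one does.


Prefactor \frac{12}{7}, argument -1: 0F0 with upper {-} over lower {-}. Verdict: the I5 exponential reduction applies (the 0F0 exponential series at x = -1). Its exact value is \frac{12}{7} \cdot e^{-1}.

Structural cue: with t_0 = \frac{12}{7}, the expanded ratio factors over Q; C = 12/7, roots give parameters.
Step ratio: r(k) = -1 * 1 / [(k+1)] ; factor over Q: parameters, x = -1, and C = \frac{12}{7}.


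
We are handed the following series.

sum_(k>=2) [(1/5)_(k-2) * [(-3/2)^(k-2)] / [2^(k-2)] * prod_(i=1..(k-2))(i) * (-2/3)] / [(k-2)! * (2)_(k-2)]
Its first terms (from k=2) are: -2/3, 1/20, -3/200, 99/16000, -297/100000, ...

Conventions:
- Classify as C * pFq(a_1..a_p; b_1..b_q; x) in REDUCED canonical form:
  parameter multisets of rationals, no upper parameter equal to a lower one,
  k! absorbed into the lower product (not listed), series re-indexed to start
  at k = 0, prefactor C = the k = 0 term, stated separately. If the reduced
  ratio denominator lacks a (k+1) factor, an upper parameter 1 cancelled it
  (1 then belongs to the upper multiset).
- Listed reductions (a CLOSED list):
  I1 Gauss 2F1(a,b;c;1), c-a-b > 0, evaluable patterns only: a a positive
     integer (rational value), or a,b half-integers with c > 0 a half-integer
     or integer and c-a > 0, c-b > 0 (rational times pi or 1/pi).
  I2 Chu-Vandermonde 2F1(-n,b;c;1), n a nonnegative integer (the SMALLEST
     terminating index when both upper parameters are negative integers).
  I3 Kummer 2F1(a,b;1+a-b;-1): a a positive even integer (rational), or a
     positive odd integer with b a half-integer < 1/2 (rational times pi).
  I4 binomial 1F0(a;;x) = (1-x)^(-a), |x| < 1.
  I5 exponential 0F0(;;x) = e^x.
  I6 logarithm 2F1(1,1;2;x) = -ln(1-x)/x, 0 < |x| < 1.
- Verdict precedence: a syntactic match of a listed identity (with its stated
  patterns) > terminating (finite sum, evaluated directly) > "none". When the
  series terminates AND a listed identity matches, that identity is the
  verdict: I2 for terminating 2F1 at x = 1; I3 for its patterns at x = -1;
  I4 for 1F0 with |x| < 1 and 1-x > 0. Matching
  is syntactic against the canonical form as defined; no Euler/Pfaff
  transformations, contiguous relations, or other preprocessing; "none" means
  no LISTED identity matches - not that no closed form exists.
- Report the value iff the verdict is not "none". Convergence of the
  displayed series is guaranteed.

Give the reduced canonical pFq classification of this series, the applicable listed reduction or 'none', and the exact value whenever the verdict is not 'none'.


The series (x = -3/4) is 2F1: upper {1/5, 1}, lower {2}, prefactor -2/3. Verdict: none. Every listed pattern misses the 2F1 form at -3/4, upper {1/5, 1}.

Structural cue: with t_0 = -2/3, the running product (prefactor -2/3) telescopes to a rising factorial.
Adjacent-term ratio: r(k) = (-3/4) * (k+1/5) (k+1) / [(k+2) (k+1)] ; factor over Q: parameters, x = (-3/4), and C = -2/3.


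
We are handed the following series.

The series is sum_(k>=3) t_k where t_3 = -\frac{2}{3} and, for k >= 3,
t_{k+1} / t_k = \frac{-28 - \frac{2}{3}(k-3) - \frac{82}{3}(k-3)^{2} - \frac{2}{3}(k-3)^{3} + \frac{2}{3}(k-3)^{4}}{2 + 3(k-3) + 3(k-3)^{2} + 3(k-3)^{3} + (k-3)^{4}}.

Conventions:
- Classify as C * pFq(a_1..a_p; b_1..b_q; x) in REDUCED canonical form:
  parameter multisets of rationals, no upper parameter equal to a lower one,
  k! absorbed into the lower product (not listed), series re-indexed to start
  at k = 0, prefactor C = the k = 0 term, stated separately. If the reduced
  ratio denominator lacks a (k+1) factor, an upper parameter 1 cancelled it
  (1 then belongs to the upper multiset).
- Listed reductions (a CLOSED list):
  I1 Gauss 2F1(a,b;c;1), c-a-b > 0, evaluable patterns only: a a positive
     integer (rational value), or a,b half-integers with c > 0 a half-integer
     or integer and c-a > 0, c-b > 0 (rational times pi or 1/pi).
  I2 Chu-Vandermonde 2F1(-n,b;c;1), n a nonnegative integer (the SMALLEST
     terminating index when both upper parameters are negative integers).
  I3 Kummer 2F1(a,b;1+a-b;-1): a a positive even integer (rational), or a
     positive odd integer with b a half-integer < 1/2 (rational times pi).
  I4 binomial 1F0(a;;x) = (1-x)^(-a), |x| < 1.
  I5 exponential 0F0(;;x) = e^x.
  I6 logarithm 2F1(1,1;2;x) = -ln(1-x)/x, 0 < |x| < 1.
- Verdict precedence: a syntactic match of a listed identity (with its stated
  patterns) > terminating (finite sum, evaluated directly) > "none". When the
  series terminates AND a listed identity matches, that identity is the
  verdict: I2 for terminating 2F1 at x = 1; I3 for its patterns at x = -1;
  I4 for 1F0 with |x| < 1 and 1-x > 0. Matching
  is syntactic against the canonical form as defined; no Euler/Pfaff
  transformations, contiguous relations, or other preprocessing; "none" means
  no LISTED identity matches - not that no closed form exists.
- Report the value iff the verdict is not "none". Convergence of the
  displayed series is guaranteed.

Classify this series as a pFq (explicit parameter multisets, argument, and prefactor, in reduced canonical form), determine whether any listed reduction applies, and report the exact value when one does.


This is -\frac{2}{3} * 2F1(-7, 6; 2; \frac{2}{3}) in reduced canonical form. Verdict: terminating. (-7)_k vanishes past k = 7, leaving a 8-term sum, computed directly. Sum: \frac{2}{243}.

Key observation: t_0 being -\frac{2}{3}, the ratio is unreduced: k^2 + 1 divides both sides (prefactor -2/3).
Consecutive-term ratio: r(k) = \frac{2}{3} * (k-7) (k+6) / [(k+2) (k+1)] - rational in k, leading ratio \frac{2}{3}; with t_0 = -\frac{2}{3}, classification follows.


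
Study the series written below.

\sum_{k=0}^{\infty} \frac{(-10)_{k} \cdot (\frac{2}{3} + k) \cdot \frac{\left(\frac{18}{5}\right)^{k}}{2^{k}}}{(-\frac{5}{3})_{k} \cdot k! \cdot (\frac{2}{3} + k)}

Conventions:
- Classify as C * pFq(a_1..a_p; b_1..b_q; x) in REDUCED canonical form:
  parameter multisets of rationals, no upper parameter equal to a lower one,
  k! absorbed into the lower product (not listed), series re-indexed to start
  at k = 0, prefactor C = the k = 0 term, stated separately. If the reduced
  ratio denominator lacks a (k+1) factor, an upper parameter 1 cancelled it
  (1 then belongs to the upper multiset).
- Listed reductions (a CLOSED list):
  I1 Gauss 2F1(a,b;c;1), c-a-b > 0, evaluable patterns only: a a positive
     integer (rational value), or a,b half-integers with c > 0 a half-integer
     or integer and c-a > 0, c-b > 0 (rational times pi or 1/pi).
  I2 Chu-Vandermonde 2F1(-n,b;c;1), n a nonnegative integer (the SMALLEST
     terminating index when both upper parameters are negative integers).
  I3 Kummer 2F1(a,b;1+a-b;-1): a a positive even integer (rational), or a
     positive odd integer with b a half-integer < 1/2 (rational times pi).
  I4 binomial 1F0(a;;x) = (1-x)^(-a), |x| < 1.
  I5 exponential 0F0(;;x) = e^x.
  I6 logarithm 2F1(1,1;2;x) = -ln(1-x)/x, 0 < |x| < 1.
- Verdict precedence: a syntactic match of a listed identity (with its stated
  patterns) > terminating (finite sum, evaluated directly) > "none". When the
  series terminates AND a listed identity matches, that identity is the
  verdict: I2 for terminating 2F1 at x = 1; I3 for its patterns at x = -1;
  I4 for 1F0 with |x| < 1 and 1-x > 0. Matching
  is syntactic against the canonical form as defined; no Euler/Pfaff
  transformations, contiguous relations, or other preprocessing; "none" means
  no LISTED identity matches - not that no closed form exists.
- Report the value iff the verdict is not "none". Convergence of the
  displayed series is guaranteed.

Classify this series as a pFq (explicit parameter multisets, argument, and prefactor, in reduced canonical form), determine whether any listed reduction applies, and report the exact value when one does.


Structural cue: t_0 being 1, the two k-th powers (C = 1, x = 9/5) combine into one argument.
Ratio: r(k) = \frac{9}{5} * (k-10) / [(k-\frac{5}{3}) (k+1)] - poly over poly, x = \frac{9}{5} from leading terms; C = 1 at k = 0.

Classification (C = 1): 1F1 with upper {-10}, lower {-\frac{5}{3}}, argument x = \frac{9}{5}. Verdict: terminating (-10 upstairs). 11 nonzero terms in all; added directly. Its exact value is \frac{132441364340439199}{2377375000000000}.


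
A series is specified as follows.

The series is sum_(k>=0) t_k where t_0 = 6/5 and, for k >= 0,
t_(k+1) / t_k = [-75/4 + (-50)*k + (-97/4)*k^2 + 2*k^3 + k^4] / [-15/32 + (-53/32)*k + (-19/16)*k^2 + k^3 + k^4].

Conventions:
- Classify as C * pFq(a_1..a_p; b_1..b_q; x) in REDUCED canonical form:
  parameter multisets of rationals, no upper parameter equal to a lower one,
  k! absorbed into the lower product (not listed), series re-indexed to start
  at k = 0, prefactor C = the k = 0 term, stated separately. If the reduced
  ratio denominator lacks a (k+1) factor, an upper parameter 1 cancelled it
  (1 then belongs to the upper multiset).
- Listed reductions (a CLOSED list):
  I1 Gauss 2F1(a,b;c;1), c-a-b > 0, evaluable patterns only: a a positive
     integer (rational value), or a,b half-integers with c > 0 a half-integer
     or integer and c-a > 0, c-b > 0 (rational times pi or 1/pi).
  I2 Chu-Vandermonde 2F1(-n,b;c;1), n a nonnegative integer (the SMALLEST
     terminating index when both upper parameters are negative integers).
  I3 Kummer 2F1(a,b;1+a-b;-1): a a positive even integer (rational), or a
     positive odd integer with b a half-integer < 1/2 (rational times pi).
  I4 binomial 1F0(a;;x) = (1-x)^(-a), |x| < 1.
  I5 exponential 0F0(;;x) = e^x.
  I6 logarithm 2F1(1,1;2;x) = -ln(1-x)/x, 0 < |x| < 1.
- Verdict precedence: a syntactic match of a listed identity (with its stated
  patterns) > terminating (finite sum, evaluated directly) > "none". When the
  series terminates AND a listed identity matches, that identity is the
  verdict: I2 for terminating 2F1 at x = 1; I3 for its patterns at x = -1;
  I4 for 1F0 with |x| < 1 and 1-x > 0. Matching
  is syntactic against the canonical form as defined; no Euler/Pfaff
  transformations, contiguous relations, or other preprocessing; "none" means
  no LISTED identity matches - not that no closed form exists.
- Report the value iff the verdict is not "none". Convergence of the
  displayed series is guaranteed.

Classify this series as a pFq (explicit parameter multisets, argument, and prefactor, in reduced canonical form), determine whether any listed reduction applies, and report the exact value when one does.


x = 1 here; the reduced form reads 3F2, upper {-5, 3/2, 5}, lower {-5/4, 3/4}, C = 6/5. Verdict: terminating - upper -5 stops the sum at k = 5; the 6 terms are added exactly. Exact value: -71643174/7315.

The tell: from the first term 6/5: the parameter 1/2 appears in both the upper and lower lists and cancels.
Consecutive-term ratio: r(k) = 1 * (k-5) (k+3/2) (k+5) / [(k-5/4) (k+3/4) (k+1)] - rational in k. x = 1; t_0 = 6/5; negate the roots.


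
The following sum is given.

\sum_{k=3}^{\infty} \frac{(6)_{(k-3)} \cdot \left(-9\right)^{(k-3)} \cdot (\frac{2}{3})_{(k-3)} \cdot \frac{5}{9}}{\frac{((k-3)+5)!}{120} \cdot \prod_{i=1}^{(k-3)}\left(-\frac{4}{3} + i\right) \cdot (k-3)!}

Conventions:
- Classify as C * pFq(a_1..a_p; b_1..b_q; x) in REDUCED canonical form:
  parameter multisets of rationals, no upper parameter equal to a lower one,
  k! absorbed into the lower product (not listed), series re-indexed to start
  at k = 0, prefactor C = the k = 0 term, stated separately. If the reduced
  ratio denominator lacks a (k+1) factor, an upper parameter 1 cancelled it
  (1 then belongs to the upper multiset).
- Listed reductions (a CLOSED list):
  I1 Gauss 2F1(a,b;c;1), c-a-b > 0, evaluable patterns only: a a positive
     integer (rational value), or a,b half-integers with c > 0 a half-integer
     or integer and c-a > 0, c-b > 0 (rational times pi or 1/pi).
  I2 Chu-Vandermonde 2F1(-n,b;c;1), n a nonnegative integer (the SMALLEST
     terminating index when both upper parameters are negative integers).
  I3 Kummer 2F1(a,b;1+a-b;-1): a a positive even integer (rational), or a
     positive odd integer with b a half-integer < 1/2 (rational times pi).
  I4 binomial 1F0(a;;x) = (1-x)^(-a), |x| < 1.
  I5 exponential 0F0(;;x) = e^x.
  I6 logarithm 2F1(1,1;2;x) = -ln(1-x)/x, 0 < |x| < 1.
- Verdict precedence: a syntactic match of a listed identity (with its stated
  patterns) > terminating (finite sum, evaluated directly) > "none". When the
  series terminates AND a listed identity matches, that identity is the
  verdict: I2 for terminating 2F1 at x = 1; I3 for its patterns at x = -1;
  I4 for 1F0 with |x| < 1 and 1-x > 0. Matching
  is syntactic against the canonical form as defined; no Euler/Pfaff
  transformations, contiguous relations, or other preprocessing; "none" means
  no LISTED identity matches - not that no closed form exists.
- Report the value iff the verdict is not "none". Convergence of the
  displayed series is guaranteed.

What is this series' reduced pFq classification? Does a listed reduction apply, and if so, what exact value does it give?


Structural cue: t_0 being \frac{5}{9}, the parameter 6 appears in both the upper and lower lists and cancels.
Step ratio: r(k) = -9 * (k+\frac{2}{3}) / [(k-\frac{1}{3}) (k+1)] - rational in k. x = -9; t_0 = \frac{5}{9}; negate the roots.

x = -9 here; the reduced form reads 1F1, upper {\frac{2}{3}}, lower {-\frac{1}{3}}, C = \frac{5}{9}. Verdict: none (x = -9): each listed identity misses the multisets {\frac{2}{3}} ; {-\frac{1}{3}}.


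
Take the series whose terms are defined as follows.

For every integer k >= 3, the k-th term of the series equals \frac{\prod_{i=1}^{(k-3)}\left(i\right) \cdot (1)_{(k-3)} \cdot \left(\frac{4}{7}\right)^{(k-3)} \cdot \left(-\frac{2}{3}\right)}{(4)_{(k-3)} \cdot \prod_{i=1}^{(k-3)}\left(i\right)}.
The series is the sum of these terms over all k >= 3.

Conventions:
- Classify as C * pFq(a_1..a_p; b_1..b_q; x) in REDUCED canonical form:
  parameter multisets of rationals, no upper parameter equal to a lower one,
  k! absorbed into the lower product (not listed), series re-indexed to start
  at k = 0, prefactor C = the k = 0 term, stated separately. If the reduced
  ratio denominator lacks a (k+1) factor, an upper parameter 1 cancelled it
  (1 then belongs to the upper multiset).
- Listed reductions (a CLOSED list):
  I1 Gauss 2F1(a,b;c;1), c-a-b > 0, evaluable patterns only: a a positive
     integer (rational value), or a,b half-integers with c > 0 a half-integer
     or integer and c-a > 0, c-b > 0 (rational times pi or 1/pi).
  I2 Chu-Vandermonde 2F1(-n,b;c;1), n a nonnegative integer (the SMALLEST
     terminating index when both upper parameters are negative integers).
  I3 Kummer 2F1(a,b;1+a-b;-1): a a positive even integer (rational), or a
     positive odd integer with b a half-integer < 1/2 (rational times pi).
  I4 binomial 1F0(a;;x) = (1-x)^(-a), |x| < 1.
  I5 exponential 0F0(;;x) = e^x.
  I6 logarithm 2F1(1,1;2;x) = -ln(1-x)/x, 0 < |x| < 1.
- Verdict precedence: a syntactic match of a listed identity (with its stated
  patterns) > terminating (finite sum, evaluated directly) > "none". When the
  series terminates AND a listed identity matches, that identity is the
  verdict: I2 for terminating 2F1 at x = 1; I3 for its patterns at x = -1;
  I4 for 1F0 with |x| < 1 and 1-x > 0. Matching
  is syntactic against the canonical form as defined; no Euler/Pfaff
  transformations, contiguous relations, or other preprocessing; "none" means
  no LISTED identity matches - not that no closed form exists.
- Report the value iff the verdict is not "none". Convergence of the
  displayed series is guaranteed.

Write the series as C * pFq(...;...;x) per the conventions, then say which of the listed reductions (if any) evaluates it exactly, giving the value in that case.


At argument \frac{4}{7}: a 2F1 with upper {1, 1}, lower {4}, scaled by C = -\frac{2}{3}. Verdict: none. No listed pattern accepts 2F1(1, 1; 4; \frac{4}{7}).

First insight: x = \frac{4}{7} and the running product (C = -2/3, x = 4/7) telescopes to a rising factorial.
Adjacent-term ratio: r(k) = \frac{4}{7} * (k+1) (k+1) / [(k+4) (k+1)] - poly over poly, x = \frac{4}{7} from leading terms; C = -\frac{2}{3} at k = 0.


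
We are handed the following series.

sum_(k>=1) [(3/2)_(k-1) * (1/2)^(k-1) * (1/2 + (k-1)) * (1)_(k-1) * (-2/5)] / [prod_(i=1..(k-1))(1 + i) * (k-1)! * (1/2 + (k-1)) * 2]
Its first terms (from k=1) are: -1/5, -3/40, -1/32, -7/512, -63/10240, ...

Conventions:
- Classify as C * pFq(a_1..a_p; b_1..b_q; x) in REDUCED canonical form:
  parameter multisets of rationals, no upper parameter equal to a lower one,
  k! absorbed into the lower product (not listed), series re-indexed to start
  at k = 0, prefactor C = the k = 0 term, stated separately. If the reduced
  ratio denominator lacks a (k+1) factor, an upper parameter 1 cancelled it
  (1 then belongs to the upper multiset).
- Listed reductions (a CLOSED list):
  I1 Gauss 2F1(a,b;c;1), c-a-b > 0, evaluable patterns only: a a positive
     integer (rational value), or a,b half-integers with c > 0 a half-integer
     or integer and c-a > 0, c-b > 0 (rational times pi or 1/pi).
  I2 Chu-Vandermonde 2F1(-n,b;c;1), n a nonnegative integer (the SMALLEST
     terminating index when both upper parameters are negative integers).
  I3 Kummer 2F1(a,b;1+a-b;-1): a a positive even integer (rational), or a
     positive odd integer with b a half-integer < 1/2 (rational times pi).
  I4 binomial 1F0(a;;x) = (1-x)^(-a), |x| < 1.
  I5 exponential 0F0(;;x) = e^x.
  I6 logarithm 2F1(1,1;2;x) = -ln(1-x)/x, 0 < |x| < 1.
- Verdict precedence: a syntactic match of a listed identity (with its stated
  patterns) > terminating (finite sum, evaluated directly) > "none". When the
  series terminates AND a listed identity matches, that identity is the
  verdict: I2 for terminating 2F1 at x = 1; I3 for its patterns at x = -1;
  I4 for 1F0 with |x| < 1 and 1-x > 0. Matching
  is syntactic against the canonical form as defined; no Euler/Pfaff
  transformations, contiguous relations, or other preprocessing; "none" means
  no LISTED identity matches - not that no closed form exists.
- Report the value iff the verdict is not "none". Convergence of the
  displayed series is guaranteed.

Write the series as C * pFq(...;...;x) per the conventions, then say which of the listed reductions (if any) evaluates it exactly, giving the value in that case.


Structural cue: with t_0 = -1/5, striking the common factor k + 1/2 reduces the term (C = -1/5).
Adjacent-term ratio: r(k) = (1/2) * (k+1) (k+3/2) / [(k+2) (k+1)] ; factor over Q: parameters, x = (1/2), and C = -1/5.

The series (x = 1/2) is 2F1: upper {1, 3/2}, lower {2}, prefactor -1/5. Verdict: none. Every listed pattern misses the 2F1 form at 1/2, upper {1, 3/2}.


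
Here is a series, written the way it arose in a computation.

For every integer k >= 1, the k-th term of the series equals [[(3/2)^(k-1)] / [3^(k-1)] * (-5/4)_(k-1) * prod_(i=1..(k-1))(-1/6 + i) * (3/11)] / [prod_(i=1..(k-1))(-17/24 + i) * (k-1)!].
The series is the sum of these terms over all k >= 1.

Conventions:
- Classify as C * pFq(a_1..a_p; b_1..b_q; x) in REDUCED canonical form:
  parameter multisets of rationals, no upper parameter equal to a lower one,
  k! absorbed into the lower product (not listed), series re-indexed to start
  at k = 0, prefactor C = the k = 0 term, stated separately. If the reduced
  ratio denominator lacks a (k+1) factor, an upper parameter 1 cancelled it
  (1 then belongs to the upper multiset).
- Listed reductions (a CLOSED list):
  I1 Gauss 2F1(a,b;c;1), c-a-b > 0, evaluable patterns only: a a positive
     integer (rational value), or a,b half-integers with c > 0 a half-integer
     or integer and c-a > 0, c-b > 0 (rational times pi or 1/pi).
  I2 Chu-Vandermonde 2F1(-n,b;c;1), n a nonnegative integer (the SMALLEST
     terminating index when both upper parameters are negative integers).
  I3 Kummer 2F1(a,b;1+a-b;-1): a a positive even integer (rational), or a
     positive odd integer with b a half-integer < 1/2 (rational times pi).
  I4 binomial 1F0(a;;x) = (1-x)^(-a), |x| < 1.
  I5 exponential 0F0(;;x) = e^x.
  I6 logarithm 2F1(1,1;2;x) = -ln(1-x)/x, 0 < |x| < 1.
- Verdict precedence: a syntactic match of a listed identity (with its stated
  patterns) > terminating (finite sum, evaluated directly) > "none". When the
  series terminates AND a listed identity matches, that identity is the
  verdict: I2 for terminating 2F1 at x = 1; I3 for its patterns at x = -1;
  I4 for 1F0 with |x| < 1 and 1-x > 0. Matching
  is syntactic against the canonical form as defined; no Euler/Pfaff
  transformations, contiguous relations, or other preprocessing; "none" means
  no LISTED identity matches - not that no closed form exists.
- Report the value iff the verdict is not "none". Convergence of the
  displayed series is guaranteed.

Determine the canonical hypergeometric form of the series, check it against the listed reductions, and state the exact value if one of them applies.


Canonical form: C = 3/11 times 2F1 with upper {-5/4, 5/6}, lower {7/24}, x = 1/2. Verdict: no listed reduction: x = 1/2 and upper {-5/4, 5/6} fail every I1-I6 pattern.

First insight: t_0 = 3/11 here, and the two k-th powers (C = 3/11) combine into one argument.
Ratio: r(k) = (1/2) * (k-5/4) (k+5/6) / [(k+7/24) (k+1)] - rational in k, leading ratio (1/2); with t_0 = 3/11, classification follows.


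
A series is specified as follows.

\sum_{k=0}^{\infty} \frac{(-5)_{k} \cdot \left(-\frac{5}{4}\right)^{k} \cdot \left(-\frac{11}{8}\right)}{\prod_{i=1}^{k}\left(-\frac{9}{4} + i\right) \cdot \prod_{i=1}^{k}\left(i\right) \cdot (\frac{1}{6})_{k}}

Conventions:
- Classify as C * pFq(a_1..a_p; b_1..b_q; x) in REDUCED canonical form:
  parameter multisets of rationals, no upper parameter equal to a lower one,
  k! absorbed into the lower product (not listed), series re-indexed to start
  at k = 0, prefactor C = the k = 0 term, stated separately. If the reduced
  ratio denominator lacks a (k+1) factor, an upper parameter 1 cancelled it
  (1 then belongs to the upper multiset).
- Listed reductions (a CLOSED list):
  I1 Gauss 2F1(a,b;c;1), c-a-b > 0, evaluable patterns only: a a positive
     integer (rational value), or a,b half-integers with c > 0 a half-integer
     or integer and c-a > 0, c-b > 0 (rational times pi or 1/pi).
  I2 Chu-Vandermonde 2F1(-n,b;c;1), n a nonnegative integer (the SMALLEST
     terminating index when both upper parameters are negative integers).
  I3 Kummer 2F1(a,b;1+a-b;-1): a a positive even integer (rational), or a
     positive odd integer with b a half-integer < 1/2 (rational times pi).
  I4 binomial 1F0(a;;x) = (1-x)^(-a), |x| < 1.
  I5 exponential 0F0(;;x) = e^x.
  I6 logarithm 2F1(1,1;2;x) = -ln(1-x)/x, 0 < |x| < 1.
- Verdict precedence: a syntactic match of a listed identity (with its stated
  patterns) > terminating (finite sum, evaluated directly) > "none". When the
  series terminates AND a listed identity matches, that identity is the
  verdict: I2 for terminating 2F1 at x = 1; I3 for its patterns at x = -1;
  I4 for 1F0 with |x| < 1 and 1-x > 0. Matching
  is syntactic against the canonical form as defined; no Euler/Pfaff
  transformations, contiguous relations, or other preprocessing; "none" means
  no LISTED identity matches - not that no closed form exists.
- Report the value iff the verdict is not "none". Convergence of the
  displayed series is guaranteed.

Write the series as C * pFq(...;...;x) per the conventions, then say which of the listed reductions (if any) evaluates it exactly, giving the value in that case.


This is -\frac{11}{8} * 1F2(-5; -\frac{5}{4}, \frac{1}{6}; -\frac{5}{4}) in reduced canonical form. Verdict: terminating (-5 upstairs). 6 nonzero terms in all; added directly. Hence: -\frac{59742143}{96824}.

Key observation: from the first term -\frac{11}{8}: the lower running product (C = -11/8) is a rising factorial.
Step ratio: r(k) = -\frac{5}{4} * (k-5) / [(k-\frac{5}{4}) (k+\frac{1}{6}) (k+1)] - rational; roots negated = parameters, x = -\frac{5}{4}, C = -\frac{11}{8}.


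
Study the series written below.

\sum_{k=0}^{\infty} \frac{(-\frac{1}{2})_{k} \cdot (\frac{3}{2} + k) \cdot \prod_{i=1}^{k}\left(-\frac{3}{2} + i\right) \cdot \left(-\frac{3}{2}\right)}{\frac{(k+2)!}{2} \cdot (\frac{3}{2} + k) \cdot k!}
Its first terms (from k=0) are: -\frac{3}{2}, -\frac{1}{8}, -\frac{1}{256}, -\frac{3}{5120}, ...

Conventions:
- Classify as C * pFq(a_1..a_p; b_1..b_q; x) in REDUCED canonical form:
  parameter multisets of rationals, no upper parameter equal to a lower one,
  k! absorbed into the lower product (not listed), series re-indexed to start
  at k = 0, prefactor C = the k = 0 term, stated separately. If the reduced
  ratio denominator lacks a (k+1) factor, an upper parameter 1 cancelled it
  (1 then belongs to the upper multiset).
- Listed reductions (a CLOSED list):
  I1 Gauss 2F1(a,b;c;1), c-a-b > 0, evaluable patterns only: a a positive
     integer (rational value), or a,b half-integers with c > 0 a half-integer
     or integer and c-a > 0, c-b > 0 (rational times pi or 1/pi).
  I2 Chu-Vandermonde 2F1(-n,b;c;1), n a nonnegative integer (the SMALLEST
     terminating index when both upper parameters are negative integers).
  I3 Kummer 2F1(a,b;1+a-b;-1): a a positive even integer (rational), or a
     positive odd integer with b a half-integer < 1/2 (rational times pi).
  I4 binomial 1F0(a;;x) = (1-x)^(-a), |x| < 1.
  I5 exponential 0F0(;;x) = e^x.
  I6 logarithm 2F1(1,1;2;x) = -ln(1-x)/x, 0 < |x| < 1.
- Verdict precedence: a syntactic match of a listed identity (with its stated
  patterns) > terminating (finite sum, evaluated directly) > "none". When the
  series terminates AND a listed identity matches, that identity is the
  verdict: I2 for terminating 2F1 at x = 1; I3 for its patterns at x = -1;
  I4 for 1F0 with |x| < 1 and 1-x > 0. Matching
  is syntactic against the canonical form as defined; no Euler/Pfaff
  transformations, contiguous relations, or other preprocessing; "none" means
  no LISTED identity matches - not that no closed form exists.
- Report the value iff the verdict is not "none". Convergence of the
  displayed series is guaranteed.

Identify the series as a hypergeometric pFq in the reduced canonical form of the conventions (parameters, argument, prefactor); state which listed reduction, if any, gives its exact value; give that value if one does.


Classification (C = -\frac{3}{2}): 2F1 with upper {-\frac{1}{2}, -\frac{1}{2}}, lower {3}, argument x = 1. Verdict: the half-integer Gauss pattern (I1) fires (x = 1; upper {-\frac{1}{2}, -\frac{1}{2}} half-integers, c = 3 in the evaluable pattern). Exact value: \left(-\frac{128}{25}\right) / \pi.

Key step: with t_0 = -\frac{3}{2}, the denominator's factorial ratio (C = -3/2) is a lower Pochhammer.
Step ratio: r(k) = 1 * (k-\frac{1}{2}) (k-\frac{1}{2}) / [(k+3) (k+1)] - poly over poly, x = 1 from leading terms; C = -\frac{3}{2} at k = 0.


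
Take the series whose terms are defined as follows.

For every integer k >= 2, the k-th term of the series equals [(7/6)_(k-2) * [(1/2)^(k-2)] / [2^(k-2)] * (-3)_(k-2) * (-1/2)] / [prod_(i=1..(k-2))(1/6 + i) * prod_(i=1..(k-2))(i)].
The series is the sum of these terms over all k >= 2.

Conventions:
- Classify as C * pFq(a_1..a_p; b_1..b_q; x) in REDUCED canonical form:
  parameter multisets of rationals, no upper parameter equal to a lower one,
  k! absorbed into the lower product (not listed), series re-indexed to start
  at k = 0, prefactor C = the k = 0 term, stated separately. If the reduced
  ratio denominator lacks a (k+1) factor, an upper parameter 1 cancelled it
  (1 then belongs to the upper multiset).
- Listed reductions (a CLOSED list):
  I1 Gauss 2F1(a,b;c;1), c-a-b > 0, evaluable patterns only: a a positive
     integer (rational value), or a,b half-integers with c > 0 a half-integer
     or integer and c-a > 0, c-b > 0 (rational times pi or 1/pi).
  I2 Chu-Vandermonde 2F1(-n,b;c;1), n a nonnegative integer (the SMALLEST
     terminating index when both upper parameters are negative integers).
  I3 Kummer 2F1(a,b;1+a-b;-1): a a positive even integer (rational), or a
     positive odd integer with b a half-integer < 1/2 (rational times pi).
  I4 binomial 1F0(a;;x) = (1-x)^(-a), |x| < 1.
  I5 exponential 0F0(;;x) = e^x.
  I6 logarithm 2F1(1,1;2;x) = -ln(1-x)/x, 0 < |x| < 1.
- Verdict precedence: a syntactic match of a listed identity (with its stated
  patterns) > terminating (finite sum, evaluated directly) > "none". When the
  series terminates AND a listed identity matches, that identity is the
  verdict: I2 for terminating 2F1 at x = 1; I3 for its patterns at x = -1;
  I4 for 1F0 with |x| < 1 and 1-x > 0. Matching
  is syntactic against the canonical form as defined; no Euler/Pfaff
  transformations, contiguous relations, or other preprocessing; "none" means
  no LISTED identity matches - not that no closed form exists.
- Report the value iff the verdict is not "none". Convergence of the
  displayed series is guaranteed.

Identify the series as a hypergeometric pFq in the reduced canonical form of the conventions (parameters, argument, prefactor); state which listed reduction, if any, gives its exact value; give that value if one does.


With C = -1/2: the canonical form is 1F0(-3; -; 1/4). Verdict: the I4 binomial reduction applies (the 1F0 binomial series: exponent 3, x = 1/4). Sum: -27/128.

Structural cue: from the first term -1/2: the two k-th powers (C = -1/2) combine into one argument.
Term ratio: r(k) = (1/4) * (k-3) / [(k+1)] - rational in k. x = (1/4); t_0 = -1/2; negate the roots.


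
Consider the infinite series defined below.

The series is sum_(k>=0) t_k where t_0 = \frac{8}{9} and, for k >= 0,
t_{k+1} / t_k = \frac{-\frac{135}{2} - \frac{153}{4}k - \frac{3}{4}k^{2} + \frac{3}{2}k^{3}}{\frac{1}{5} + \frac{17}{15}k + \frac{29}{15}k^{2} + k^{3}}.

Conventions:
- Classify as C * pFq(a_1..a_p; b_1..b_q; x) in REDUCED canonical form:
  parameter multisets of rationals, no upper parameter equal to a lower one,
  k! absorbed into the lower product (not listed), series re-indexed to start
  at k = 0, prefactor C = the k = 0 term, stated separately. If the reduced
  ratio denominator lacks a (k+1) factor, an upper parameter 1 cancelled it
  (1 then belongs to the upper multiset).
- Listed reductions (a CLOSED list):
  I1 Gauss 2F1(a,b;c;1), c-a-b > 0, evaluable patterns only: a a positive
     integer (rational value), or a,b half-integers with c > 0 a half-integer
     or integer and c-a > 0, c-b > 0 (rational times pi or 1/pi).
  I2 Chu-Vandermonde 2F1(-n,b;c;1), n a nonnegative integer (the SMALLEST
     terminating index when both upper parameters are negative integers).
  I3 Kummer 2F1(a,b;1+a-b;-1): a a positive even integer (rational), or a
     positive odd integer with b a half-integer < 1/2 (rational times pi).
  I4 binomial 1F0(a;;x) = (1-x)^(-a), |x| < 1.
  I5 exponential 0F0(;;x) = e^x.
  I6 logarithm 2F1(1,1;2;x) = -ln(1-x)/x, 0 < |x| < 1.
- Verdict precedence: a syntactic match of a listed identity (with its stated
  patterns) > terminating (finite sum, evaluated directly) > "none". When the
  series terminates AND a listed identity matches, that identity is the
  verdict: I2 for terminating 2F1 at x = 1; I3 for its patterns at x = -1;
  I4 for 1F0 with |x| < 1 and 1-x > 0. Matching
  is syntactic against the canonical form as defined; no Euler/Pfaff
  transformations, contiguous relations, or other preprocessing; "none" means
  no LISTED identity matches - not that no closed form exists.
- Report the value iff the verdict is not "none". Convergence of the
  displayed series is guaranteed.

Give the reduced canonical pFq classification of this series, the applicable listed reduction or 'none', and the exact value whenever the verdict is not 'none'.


First insight: t_0 = \frac{8}{9} here, and the expanded ratio factors over Q; C = 8/9, roots give parameters.
Term ratio: r(k) = \frac{3}{2} * (k-6) (k+\frac{5}{2}) (k+3) / [(k+\frac{1}{3}) (k+\frac{3}{5}) (k+1)] - poly over poly, x = \frac{3}{2} from leading terms; C = \frac{8}{9} at k = 0.

x = \frac{3}{2} here; the reduced form reads 3F2, upper {-6, \frac{5}{2}, 3}, lower {\frac{1}{3}, \frac{3}{5}}, C = \frac{8}{9}. Verdict: terminating - upper -6 stops the sum at k = 6; the 7 terms are added exactly. Its exact value is \frac{1101127911187}{176357376}.
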